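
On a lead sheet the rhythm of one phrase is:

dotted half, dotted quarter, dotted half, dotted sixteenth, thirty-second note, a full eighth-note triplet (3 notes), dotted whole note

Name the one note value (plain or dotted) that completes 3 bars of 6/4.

3 bars of 6/4 = 144 thirty-second notes.
Express everything in thirty-second notes: dotted half = 24; dotted quarter = 12; dotted half = 24; dotted sixteenth = 3; thirty-second note = 1; a full eighth-note triplet (3 notes) (three triplet eighths span one quarter) = 8; dotted whole note = 48.
Sum: 24 + 12 + 24 + 3 + 1 + 8 + 48 = 120.
Remaining: 144 − 120 = 24 thirty-second notes, which is a dotted half note.

dotted half note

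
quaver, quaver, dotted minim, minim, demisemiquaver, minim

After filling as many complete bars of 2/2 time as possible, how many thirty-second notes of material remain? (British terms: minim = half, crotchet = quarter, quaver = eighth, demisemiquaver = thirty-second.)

One bar of 2/2 = 32 thirty-second notes.
Each duration in thirty-second notes: quaver = 4; quaver = 4; dotted minim = 24; minim = 16; demisemiquaver = 1; minim = 16.
Adding: 4 + 4 + 24 + 16 + 1 + 16 = 65.
65 ÷ 32 = 2 complete bars with 1 thirty-second note remaining.

1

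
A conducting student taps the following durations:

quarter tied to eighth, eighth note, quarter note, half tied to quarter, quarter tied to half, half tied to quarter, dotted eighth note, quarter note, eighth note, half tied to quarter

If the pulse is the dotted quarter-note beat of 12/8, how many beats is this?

11.5

One dotted quarter-note beat = 6 sixteenth notes.
In sixteenth notes: quarter tied to eighth (quarter + eighth) = 6; eighth note = 2; quarter note = 4; half tied to quarter (half + quarter) = 12; quarter tied to half (quarter + half) = 12; half tied to quarter (half + quarter) = 12; dotted eighth note = 3; quarter note = 4; eighth note = 2; half tied to quarter (half + quarter) = 12.
Total: 6 + 2 + 4 + 12 + 12 + 12 + 3 + 4 + 2 + 12 = 69.
69 ÷ 6 = 11.5 beats.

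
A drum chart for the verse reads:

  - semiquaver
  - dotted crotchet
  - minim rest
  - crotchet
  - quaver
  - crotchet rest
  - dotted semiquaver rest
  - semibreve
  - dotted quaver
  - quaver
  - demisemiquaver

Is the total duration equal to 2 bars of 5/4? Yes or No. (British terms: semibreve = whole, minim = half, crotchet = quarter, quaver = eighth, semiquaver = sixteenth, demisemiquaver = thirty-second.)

One bar of 5/4 = 40 thirty-second notes, so 2 bars = 80.
Express everything in thirty-second notes: semiquaver = 2; dotted crotchet = 12; minim rest = 16; crotchet = 8; quaver = 4; crotchet rest = 8; dotted semiquaver rest = 3; semibreve = 32; dotted quaver = 6; quaver = 4; demisemiquaver = 1.
Sum: 2 + 12 + 16 + 8 + 4 + 8 + 3 + 32 + 6 + 4 + 1 = 96.
96 exceeds 80, so the answer is No.

No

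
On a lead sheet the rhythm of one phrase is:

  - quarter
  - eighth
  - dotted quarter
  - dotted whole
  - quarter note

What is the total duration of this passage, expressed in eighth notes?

Each duration in eighth notes: quarter = 2; eighth = 1; dotted quarter = 3; dotted whole = 12; quarter note = 2.
Altogether 2 + 1 + 3 + 12 + 2 = 20 eighth notes.

20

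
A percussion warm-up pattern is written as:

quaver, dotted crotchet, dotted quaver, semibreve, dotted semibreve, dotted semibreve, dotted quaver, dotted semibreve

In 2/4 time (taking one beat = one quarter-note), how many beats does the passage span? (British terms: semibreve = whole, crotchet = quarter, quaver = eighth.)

25.5

One quarter-note beat = 4 sixteenth notes.
Convert each value to sixteenth notes: quaver = 2; dotted crotchet = 6; dotted quaver = 3; semibreve = 16; dotted semibreve = 24; dotted semibreve = 24; dotted quaver = 3; dotted semibreve = 24.
Adding: 2 + 6 + 3 + 16 + 24 + 24 + 3 + 24 = 102.
102 ÷ 4 = 25.5 beats.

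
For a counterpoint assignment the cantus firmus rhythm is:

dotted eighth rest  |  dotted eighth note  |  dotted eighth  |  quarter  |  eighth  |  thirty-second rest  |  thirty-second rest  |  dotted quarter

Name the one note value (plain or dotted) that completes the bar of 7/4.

dotted quarter note

The bar of 7/4 = 56 thirty-second notes.
Convert each value to thirty-second notes: dotted eighth rest = 6; dotted eighth note = 6; dotted eighth = 6; quarter = 8; eighth = 4; thirty-second rest = 1; thirty-second rest = 1; dotted quarter = 12.
Total: 6 + 6 + 6 + 8 + 4 + 1 + 1 + 12 = 44.
Remaining: 56 − 44 = 12 thirty-second notes, which is a dotted quarter note.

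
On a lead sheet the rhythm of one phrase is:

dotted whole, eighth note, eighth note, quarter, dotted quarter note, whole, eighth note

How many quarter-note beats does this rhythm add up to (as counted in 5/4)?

14

One quarter-note beat = 2 eighth notes.
Working in eighth notes: dotted whole = 12; eighth note = 1; eighth note = 1; quarter = 2; dotted quarter note = 3; whole = 8; eighth note = 1.
Altogether 12 + 1 + 1 + 2 + 3 + 8 + 1 = 28.
28 ÷ 2 = 14 beats.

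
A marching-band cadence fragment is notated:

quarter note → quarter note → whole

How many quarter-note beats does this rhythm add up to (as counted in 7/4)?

6

One quarter-note beat = 2 eighth notes.
In eighth notes: quarter note = 2; quarter note = 2; whole = 8.
Adding: 2 + 2 + 8 = 12.
12 ÷ 2 = 6 beats.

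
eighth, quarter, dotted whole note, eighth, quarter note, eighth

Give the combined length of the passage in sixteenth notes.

38

Each duration in sixteenth notes: eighth = 2; quarter = 4; dotted whole note = 24; eighth = 2; quarter note = 4; eighth = 2.
Altogether 2 + 4 + 24 + 2 + 4 + 2 = 38 sixteenth notes.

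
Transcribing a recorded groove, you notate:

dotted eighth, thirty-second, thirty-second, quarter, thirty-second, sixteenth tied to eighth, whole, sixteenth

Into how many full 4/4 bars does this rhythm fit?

1

One bar of 4/4 = 32 thirty-second notes.
Convert each value to thirty-second notes: dotted eighth = 6; thirty-second = 1; thirty-second = 1; quarter = 8; thirty-second = 1; sixteenth tied to eighth (sixteenth + eighth) = 6; whole = 32; sixteenth = 2.
Sum: 6 + 1 + 1 + 8 + 1 + 6 + 32 + 2 = 57.
57 ÷ 32 = 1 complete bar with 25 left over.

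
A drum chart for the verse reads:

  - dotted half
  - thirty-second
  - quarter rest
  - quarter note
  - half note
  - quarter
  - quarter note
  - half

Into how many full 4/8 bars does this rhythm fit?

5

One bar of 4/8 = 16 thirty-second notes.
Convert each value to thirty-second notes: dotted half = 24; thirty-second = 1; quarter rest = 8; quarter note = 8; half note = 16; quarter = 8; quarter note = 8; half = 16.
Altogether 24 + 1 + 8 + 8 + 16 + 8 + 8 + 16 = 89.
89 ÷ 16 = 5 complete bars with 9 left over.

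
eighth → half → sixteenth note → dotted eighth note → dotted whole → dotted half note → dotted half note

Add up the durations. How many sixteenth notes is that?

Each duration in sixteenth notes: eighth = 2; half = 8; sixteenth note = 1; dotted eighth note = 3; dotted whole = 24; dotted half note = 12; dotted half note = 12.
Sum: 2 + 8 + 1 + 3 + 24 + 12 + 12 = 62 sixteenth notes.

62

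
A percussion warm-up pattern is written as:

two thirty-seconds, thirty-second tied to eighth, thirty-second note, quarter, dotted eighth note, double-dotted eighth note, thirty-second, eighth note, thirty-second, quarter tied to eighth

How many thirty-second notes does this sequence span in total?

47

In thirty-second notes: thirty-second = 1; thirty-second = 1; thirty-second tied to eighth (thirty-second + eighth) = 5; thirty-second note = 1; quarter = 8; dotted eighth note = 6; double-dotted eighth note = 7; thirty-second = 1; eighth note = 4; thirty-second = 1; quarter tied to eighth (quarter + eighth) = 12.
Altogether 1 + 1 + 5 + 1 + 8 + 6 + 7 + 1 + 4 + 1 + 12 = 47 thirty-second notes.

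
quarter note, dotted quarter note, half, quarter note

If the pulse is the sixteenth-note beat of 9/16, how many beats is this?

22

One sixteenth-note beat = 2 thirty-second notes.
Working in thirty-second notes: quarter note = 8; dotted quarter note = 12; half = 16; quarter note = 8.
Altogether 8 + 12 + 16 + 8 = 44.
44 ÷ 2 = 22 beats.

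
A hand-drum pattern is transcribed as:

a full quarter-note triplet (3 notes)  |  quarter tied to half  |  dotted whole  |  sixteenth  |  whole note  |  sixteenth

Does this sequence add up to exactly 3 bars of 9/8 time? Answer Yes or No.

No

One bar of 9/8 = 18 sixteenth notes, so 3 bars = 54.
In sixteenth notes: a full quarter-note triplet (3 notes) (three triplet quarters span one half) = 8; quarter tied to half (quarter + half) = 12; dotted whole = 24; sixteenth = 1; whole note = 16; sixteenth = 1.
Total: 8 + 12 + 24 + 1 + 16 + 1 = 62.
62 exceeds 54, so the answer is No.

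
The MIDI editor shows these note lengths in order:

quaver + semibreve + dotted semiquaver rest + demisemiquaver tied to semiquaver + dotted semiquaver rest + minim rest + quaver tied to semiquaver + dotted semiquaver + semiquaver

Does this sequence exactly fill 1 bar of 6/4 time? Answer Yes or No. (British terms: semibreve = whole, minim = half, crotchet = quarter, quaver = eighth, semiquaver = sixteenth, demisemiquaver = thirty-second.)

No

One bar of 6/4 = 48 thirty-second notes.
Convert each value to thirty-second notes: quaver = 4; semibreve = 32; dotted semiquaver rest = 3; demisemiquaver tied to semiquaver (demisemiquaver + semiquaver) = 3; dotted semiquaver rest = 3; minim rest = 16; quaver tied to semiquaver (quaver + semiquaver) = 6; dotted semiquaver = 3; semiquaver = 2.
Total: 4 + 32 + 3 + 3 + 3 + 16 + 6 + 3 + 2 = 72.
72 exceeds 48, so the answer is No.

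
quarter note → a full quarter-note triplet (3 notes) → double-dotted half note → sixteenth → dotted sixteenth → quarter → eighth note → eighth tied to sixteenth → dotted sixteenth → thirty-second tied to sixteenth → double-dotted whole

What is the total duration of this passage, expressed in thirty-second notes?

Working in thirty-second notes: quarter note = 8; a full quarter-note triplet (3 notes) (three triplet quarters span one half) = 16; double-dotted half note = 28; sixteenth = 2; dotted sixteenth = 3; quarter = 8; eighth note = 4; eighth tied to sixteenth (eighth + sixteenth) = 6; dotted sixteenth = 3; thirty-second tied to sixteenth (thirty-second + sixteenth) = 3; double-dotted whole = 56.
Altogether 8 + 16 + 28 + 2 + 3 + 8 + 4 + 6 + 3 + 3 + 56 = 137 thirty-second notes.

137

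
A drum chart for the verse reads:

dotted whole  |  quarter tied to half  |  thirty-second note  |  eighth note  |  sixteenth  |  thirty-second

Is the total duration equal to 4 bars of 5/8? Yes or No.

One bar of 5/8 = 20 thirty-second notes, so 4 bars = 80.
Convert each value to thirty-second notes: dotted whole = 48; quarter tied to half (quarter + half) = 24; thirty-second note = 1; eighth note = 4; sixteenth = 2; thirty-second = 1.
Sum: 48 + 24 + 1 + 4 + 2 + 1 = 80.
80 equals 80, so the answer is Yes.

Yes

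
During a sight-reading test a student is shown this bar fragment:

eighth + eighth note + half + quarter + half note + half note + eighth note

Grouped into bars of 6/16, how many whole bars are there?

5

One bar of 6/16 = 3 eighth notes.
Each duration in eighth notes: eighth = 1; eighth note = 1; half = 4; quarter = 2; half note = 4; half note = 4; eighth note = 1.
Sum: 1 + 1 + 4 + 2 + 4 + 4 + 1 = 17.
17 ÷ 3 = 5 complete bars with 2 left over.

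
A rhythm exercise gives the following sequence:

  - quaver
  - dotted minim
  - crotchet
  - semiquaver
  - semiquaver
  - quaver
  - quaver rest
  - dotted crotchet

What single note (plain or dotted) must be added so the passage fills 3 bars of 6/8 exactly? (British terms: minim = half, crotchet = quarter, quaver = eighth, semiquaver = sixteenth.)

dotted quarter note

3 bars of 6/8 = 36 sixteenth notes.
Convert each value to sixteenth notes: quaver = 2; dotted minim = 12; crotchet = 4; semiquaver = 1; semiquaver = 1; quaver = 2; quaver rest = 2; dotted crotchet = 6.
Adding: 2 + 12 + 4 + 1 + 1 + 2 + 2 + 6 = 30.
Remaining: 36 − 30 = 6 sixteenth notes, which is a dotted quarter note.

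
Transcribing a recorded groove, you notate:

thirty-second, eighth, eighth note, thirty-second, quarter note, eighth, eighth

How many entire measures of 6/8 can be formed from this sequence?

One bar of 6/8 = 24 thirty-second notes.
Convert each value to thirty-second notes: thirty-second = 1; eighth = 4; eighth note = 4; thirty-second = 1; quarter note = 8; eighth = 4; eighth = 4.
Adding: 1 + 4 + 4 + 1 + 8 + 4 + 4 = 26.
26 ÷ 24 = 1 complete bar with 2 left over.

1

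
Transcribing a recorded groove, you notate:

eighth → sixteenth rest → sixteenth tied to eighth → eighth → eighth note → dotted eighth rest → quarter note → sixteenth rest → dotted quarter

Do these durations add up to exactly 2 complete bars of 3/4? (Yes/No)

One bar of 3/4 = 12 sixteenth notes, so 2 bars = 24.
Each duration in sixteenth notes: eighth = 2; sixteenth rest = 1; sixteenth tied to eighth (sixteenth + eighth) = 3; eighth = 2; eighth note = 2; dotted eighth rest = 3; quarter note = 4; sixteenth rest = 1; dotted quarter = 6.
Adding: 2 + 1 + 3 + 2 + 2 + 3 + 4 + 1 + 6 = 24.
24 equals 24, so the answer is Yes.

Yes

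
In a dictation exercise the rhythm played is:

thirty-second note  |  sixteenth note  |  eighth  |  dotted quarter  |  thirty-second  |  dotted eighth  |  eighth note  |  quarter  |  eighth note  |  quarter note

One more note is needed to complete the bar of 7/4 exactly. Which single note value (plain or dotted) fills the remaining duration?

The bar of 7/4 = 56 thirty-second notes.
Working in thirty-second notes: thirty-second note = 1; sixteenth note = 2; eighth = 4; dotted quarter = 12; thirty-second = 1; dotted eighth = 6; eighth note = 4; quarter = 8; eighth note = 4; quarter note = 8.
Sum: 1 + 2 + 4 + 12 + 1 + 6 + 4 + 8 + 4 + 8 = 50.
Remaining: 56 − 50 = 6 thirty-second notes, which is a dotted eighth note.

dotted eighth note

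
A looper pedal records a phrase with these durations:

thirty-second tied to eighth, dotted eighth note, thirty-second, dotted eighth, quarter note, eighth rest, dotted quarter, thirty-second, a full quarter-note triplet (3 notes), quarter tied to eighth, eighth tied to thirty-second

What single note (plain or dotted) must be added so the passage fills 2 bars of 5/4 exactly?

eighth note

2 bars of 5/4 = 80 thirty-second notes.
In thirty-second notes: thirty-second tied to eighth (thirty-second + eighth) = 5; dotted eighth note = 6; thirty-second = 1; dotted eighth = 6; quarter note = 8; eighth rest = 4; dotted quarter = 12; thirty-second = 1; a full quarter-note triplet (3 notes) (three triplet quarters span one half) = 16; quarter tied to eighth (quarter + eighth) = 12; eighth tied to thirty-second (eighth + thirty-second) = 5.
Altogether 5 + 6 + 1 + 6 + 8 + 4 + 12 + 1 + 16 + 12 + 5 = 76.
Remaining: 80 − 76 = 4 thirty-second notes, which is a eighth note.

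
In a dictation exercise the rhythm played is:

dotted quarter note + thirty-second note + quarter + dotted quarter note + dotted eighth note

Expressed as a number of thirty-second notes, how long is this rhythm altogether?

39

Convert each value to thirty-second notes: dotted quarter note = 12; thirty-second note = 1; quarter = 8; dotted quarter note = 12; dotted eighth note = 6.
Total: 12 + 1 + 8 + 12 + 6 = 39 thirty-second notes.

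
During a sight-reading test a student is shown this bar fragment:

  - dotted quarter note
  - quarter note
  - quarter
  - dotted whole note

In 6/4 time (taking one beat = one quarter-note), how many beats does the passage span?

9.5

One quarter-note beat = 2 eighth notes.
Express everything in eighth notes: dotted quarter note = 3; quarter note = 2; quarter = 2; dotted whole note = 12.
Total: 3 + 2 + 2 + 12 = 19.
19 ÷ 2 = 9.5 beats.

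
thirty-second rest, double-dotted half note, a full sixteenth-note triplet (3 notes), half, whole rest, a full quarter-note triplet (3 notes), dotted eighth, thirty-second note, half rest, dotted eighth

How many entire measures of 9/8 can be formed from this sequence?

One bar of 9/8 = 36 thirty-second notes.
Convert each value to thirty-second notes: thirty-second rest = 1; double-dotted half note = 28; a full sixteenth-note triplet (3 notes) (three triplet sixteenths span one eighth) = 4; half = 16; whole rest = 32; a full quarter-note triplet (3 notes) (three triplet quarters span one half) = 16; dotted eighth = 6; thirty-second note = 1; half rest = 16; dotted eighth = 6.
Sum: 1 + 28 + 4 + 16 + 32 + 16 + 6 + 1 + 16 + 6 = 126.
126 ÷ 36 = 3 complete bars with 18 left over.

3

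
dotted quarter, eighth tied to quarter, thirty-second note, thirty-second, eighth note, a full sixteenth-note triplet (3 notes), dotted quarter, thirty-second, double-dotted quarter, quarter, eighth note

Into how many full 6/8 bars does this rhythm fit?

3

One bar of 6/8 = 24 thirty-second notes.
Express everything in thirty-second notes: dotted quarter = 12; eighth tied to quarter (eighth + quarter) = 12; thirty-second note = 1; thirty-second = 1; eighth note = 4; a full sixteenth-note triplet (3 notes) (three triplet sixteenths span one eighth) = 4; dotted quarter = 12; thirty-second = 1; double-dotted quarter = 14; quarter = 8; eighth note = 4.
Altogether 12 + 12 + 1 + 1 + 4 + 4 + 12 + 1 + 14 + 8 + 4 = 73.
73 ÷ 24 = 3 complete bars with 1 left over.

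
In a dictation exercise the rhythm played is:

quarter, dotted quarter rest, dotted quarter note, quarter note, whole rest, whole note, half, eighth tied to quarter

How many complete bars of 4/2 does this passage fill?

One bar of 4/2 = 16 eighth notes.
Working in eighth notes: quarter = 2; dotted quarter rest = 3; dotted quarter note = 3; quarter note = 2; whole rest = 8; whole note = 8; half = 4; eighth tied to quarter (eighth + quarter) = 3.
Altogether 2 + 3 + 3 + 2 + 8 + 8 + 4 + 3 = 33.
33 ÷ 16 = 2 complete bars with 1 left over.

2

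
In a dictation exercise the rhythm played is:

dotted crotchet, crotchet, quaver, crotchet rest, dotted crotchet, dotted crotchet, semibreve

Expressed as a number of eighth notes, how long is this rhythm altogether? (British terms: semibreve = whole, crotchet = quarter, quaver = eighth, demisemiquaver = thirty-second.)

22

Working in eighth notes: dotted crotchet = 3; crotchet = 2; quaver = 1; crotchet rest = 2; dotted crotchet = 3; dotted crotchet = 3; semibreve = 8.
Adding: 3 + 2 + 1 + 2 + 3 + 3 + 8 = 22 eighth notes.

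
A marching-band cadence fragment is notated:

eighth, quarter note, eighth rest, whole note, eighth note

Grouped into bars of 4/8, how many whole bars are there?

One bar of 4/8 = 4 eighth notes.
Working in eighth notes: eighth = 1; quarter note = 2; eighth rest = 1; whole note = 8; eighth note = 1.
Total: 1 + 2 + 1 + 8 + 1 = 13.
13 ÷ 4 = 3 complete bars with 1 left over.

3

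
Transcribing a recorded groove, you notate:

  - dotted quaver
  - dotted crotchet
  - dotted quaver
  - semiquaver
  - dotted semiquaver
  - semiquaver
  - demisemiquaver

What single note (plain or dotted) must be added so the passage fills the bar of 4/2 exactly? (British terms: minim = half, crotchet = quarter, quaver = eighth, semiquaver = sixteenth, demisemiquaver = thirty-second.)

whole note

The bar of 4/2 = 64 thirty-second notes.
Convert each value to thirty-second notes: dotted quaver = 6; dotted crotchet = 12; dotted quaver = 6; semiquaver = 2; dotted semiquaver = 3; semiquaver = 2; demisemiquaver = 1.
Altogether 6 + 12 + 6 + 2 + 3 + 2 + 1 = 32.
Remaining: 64 − 32 = 32 thirty-second notes, which is a whole note.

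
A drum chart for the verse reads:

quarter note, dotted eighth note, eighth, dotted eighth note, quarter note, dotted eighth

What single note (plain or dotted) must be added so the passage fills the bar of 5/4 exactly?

The bar of 5/4 = 20 sixteenth notes.
Express everything in sixteenth notes: quarter note = 4; dotted eighth note = 3; eighth = 2; dotted eighth note = 3; quarter note = 4; dotted eighth = 3.
Sum: 4 + 3 + 2 + 3 + 4 + 3 = 19.
Remaining: 20 − 19 = 1 sixteenth note, which is a sixteenth note.

sixteenth note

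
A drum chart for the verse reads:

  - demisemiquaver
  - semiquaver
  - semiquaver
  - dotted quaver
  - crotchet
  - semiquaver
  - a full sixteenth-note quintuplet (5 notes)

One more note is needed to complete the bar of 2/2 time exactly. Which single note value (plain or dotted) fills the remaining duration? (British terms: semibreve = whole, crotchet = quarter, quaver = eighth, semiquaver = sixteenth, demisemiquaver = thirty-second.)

The bar of 2/2 = 32 thirty-second notes.
In thirty-second notes: demisemiquaver = 1; semiquaver = 2; semiquaver = 2; dotted quaver = 6; crotchet = 8; semiquaver = 2; a full sixteenth-note quintuplet (5 notes) (five quintuplet sixteenths span one quarter) = 8.
Sum: 1 + 2 + 2 + 6 + 8 + 2 + 8 = 29.
Remaining: 32 − 29 = 3 thirty-second notes, which is a dotted sixteenth note.

dotted sixteenth note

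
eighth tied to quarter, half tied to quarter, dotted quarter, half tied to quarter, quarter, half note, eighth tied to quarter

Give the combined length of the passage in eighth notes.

In eighth notes: eighth tied to quarter (eighth + quarter) = 3; half tied to quarter (half + quarter) = 6; dotted quarter = 3; half tied to quarter (half + quarter) = 6; quarter = 2; half note = 4; eighth tied to quarter (eighth + quarter) = 3.
Total: 3 + 6 + 3 + 6 + 2 + 4 + 3 = 27 eighth notes.

27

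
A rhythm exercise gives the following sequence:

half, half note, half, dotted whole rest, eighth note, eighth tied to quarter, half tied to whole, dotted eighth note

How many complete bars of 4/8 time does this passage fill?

One bar of 4/8 = 8 sixteenth notes.
Convert each value to sixteenth notes: half = 8; half note = 8; half = 8; dotted whole rest = 24; eighth note = 2; eighth tied to quarter (eighth + quarter) = 6; half tied to whole (half + whole) = 24; dotted eighth note = 3.
Adding: 8 + 8 + 8 + 24 + 2 + 6 + 24 + 3 = 83.
83 ÷ 8 = 10 complete bars with 3 left over.

10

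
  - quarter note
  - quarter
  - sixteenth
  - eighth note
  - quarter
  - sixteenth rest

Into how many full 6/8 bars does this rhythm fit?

One bar of 6/8 = 12 sixteenth notes.
Working in sixteenth notes: quarter note = 4; quarter = 4; sixteenth = 1; eighth note = 2; quarter = 4; sixteenth rest = 1.
Total: 4 + 4 + 1 + 2 + 4 + 1 = 16.
16 ÷ 12 = 1 complete bar with 4 left over.

1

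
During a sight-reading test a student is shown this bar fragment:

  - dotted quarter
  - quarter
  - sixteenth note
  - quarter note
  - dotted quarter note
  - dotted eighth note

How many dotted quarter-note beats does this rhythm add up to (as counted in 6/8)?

4

One dotted quarter-note beat = 6 sixteenth notes.
Working in sixteenth notes: dotted quarter = 6; quarter = 4; sixteenth note = 1; quarter note = 4; dotted quarter note = 6; dotted eighth note = 3.
Altogether 6 + 4 + 1 + 4 + 6 + 3 = 24.
24 ÷ 6 = 4 beats.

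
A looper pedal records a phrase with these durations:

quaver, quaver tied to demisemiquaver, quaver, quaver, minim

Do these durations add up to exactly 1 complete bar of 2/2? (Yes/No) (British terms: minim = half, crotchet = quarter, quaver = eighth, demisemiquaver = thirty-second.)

No

One bar of 2/2 = 32 thirty-second notes.
In thirty-second notes: quaver = 4; quaver tied to demisemiquaver (quaver + demisemiquaver) = 5; quaver = 4; quaver = 4; minim = 16.
Adding: 4 + 5 + 4 + 4 + 16 = 33.
33 exceeds 32, so the answer is No.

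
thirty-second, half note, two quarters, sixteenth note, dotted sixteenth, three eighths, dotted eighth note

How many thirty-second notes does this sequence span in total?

Each duration in thirty-second notes: thirty-second = 1; half note = 16; quarter = 8; quarter = 8; sixteenth note = 2; dotted sixteenth = 3; eighth = 4; eighth = 4; eighth = 4; dotted eighth note = 6.
Total: 1 + 16 + 8 + 8 + 2 + 3 + 4 + 4 + 4 + 6 = 56 thirty-second notes.

56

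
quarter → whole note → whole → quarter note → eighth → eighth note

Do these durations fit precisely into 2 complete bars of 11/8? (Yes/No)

One bar of 11/8 = 11 eighth notes, so 2 bars = 22.
Working in eighth notes: quarter = 2; whole note = 8; whole = 8; quarter note = 2; eighth = 1; eighth note = 1.
Altogether 2 + 8 + 8 + 2 + 1 + 1 = 22.
22 equals 22, so the answer is Yes.

Yes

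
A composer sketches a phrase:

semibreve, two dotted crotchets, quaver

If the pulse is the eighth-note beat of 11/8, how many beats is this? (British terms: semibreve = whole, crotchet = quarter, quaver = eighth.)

One eighth-note beat = 2 sixteenth notes.
Working in sixteenth notes: semibreve = 16; dotted crotchet = 6; dotted crotchet = 6; quaver = 2.
Altogether 16 + 6 + 6 + 2 = 30.
30 ÷ 2 = 15 beats.

15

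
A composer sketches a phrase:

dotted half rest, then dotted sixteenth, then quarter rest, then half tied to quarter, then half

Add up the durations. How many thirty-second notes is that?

75

Each duration in thirty-second notes: dotted half rest = 24; dotted sixteenth = 3; quarter rest = 8; half tied to quarter (half + quarter) = 24; half = 16.
Adding: 24 + 3 + 8 + 24 + 16 = 75 thirty-second notes.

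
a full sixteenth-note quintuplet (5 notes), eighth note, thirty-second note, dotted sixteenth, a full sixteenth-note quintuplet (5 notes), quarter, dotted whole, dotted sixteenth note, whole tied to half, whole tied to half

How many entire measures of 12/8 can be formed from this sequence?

One bar of 12/8 = 48 thirty-second notes.
In thirty-second notes: a full sixteenth-note quintuplet (5 notes) (five quintuplet sixteenths span one quarter) = 8; eighth note = 4; thirty-second note = 1; dotted sixteenth = 3; a full sixteenth-note quintuplet (5 notes) (five quintuplet sixteenths span one quarter) = 8; quarter = 8; dotted whole = 48; dotted sixteenth note = 3; whole tied to half (whole + half) = 48; whole tied to half (whole + half) = 48.
Total: 8 + 4 + 1 + 3 + 8 + 8 + 48 + 3 + 48 + 48 = 179.
179 ÷ 48 = 3 complete bars with 35 left over.

3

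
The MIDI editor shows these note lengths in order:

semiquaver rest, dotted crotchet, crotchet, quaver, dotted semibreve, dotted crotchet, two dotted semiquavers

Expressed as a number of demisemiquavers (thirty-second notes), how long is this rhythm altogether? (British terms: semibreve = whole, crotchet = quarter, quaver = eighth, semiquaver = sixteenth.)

92

Convert each value to thirty-second notes: semiquaver rest = 2; dotted crotchet = 12; crotchet = 8; quaver = 4; dotted semibreve = 48; dotted crotchet = 12; dotted semiquaver = 3; dotted semiquaver = 3.
Sum: 2 + 12 + 8 + 4 + 48 + 12 + 3 + 3 = 92 thirty-second notes.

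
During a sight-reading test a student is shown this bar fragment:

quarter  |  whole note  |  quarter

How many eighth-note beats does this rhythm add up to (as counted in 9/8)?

12

One eighth-note beat = 2 sixteenth notes.
Express everything in sixteenth notes: quarter = 4; whole note = 16; quarter = 4.
Adding: 4 + 16 + 4 = 24.
24 ÷ 2 = 12 beats.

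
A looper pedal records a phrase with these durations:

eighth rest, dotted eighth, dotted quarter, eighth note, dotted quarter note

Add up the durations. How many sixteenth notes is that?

19

Express everything in sixteenth notes: eighth rest = 2; dotted eighth = 3; dotted quarter = 6; eighth note = 2; dotted quarter note = 6.
Adding: 2 + 3 + 6 + 2 + 6 = 19 sixteenth notes.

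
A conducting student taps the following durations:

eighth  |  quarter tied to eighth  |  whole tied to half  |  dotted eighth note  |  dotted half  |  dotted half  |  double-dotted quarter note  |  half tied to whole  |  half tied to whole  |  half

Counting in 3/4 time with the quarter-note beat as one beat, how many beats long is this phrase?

30.5

One quarter-note beat = 4 sixteenth notes.
Convert each value to sixteenth notes: eighth = 2; quarter tied to eighth (quarter + eighth) = 6; whole tied to half (whole + half) = 24; dotted eighth note = 3; dotted half = 12; dotted half = 12; double-dotted quarter note = 7; half tied to whole (half + whole) = 24; half tied to whole (half + whole) = 24; half = 8.
Sum: 2 + 6 + 24 + 3 + 12 + 12 + 7 + 24 + 24 + 8 = 122.
122 ÷ 4 = 30.5 beats.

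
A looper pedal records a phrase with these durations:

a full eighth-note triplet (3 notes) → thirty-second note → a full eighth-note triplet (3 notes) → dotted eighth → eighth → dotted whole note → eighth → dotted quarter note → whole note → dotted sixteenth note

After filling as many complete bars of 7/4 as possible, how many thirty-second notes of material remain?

14

One bar of 7/4 = 56 thirty-second notes.
Express everything in thirty-second notes: a full eighth-note triplet (3 notes) (three triplet eighths span one quarter) = 8; thirty-second note = 1; a full eighth-note triplet (3 notes) (three triplet eighths span one quarter) = 8; dotted eighth = 6; eighth = 4; dotted whole note = 48; eighth = 4; dotted quarter note = 12; whole note = 32; dotted sixteenth note = 3.
Total: 8 + 1 + 8 + 6 + 4 + 48 + 4 + 12 + 32 + 3 = 126.
126 ÷ 56 = 2 complete bars with 14 thirty-second notes remaining.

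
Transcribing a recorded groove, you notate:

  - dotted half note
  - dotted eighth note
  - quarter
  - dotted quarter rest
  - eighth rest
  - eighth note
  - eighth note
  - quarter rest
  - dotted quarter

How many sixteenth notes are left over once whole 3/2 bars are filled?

One bar of 3/2 = 24 sixteenth notes.
Express everything in sixteenth notes: dotted half note = 12; dotted eighth note = 3; quarter = 4; dotted quarter rest = 6; eighth rest = 2; eighth note = 2; eighth note = 2; quarter rest = 4; dotted quarter = 6.
Total: 12 + 3 + 4 + 6 + 2 + 2 + 2 + 4 + 6 = 41.
41 ÷ 24 = 1 complete bar with 17 sixteenth notes remaining.

17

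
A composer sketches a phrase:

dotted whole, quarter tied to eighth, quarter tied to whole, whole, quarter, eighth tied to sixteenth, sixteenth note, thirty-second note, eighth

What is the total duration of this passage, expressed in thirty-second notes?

153

Express everything in thirty-second notes: dotted whole = 48; quarter tied to eighth (quarter + eighth) = 12; quarter tied to whole (quarter + whole) = 40; whole = 32; quarter = 8; eighth tied to sixteenth (eighth + sixteenth) = 6; sixteenth note = 2; thirty-second note = 1; eighth = 4.
Sum: 48 + 12 + 40 + 32 + 8 + 6 + 2 + 1 + 4 = 153 thirty-second notes.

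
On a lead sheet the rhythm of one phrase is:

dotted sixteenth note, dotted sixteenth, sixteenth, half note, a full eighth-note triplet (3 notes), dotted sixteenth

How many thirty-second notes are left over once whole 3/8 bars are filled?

One bar of 3/8 = 12 thirty-second notes.
Each duration in thirty-second notes: dotted sixteenth note = 3; dotted sixteenth = 3; sixteenth = 2; half note = 16; a full eighth-note triplet (3 notes) (three triplet eighths span one quarter) = 8; dotted sixteenth = 3.
Total: 3 + 3 + 2 + 16 + 8 + 3 = 35.
35 ÷ 12 = 2 complete bars with 11 thirty-second notes remaining.

11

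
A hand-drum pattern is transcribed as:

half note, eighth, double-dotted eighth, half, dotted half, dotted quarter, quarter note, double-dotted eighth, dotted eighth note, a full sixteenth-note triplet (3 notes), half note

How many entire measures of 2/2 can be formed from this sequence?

One bar of 2/2 = 32 thirty-second notes.
Express everything in thirty-second notes: half note = 16; eighth = 4; double-dotted eighth = 7; half = 16; dotted half = 24; dotted quarter = 12; quarter note = 8; double-dotted eighth = 7; dotted eighth note = 6; a full sixteenth-note triplet (3 notes) (three triplet sixteenths span one eighth) = 4; half note = 16.
Adding: 16 + 4 + 7 + 16 + 24 + 12 + 8 + 7 + 6 + 4 + 16 = 120.
120 ÷ 32 = 3 complete bars with 24 left over.

3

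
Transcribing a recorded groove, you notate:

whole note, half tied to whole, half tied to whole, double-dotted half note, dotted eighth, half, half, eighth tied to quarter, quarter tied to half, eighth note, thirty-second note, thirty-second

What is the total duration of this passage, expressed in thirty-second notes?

236

Each duration in thirty-second notes: whole note = 32; half tied to whole (half + whole) = 48; half tied to whole (half + whole) = 48; double-dotted half note = 28; dotted eighth = 6; half = 16; half = 16; eighth tied to quarter (eighth + quarter) = 12; quarter tied to half (quarter + half) = 24; eighth note = 4; thirty-second note = 1; thirty-second = 1.
Total: 32 + 48 + 48 + 28 + 6 + 16 + 16 + 12 + 24 + 4 + 1 + 1 = 236 thirty-second notes.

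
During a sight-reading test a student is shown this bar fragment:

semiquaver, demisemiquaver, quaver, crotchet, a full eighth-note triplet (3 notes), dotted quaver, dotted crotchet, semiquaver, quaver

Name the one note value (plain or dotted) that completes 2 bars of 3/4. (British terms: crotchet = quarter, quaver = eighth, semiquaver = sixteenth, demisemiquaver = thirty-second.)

thirty-second note

2 bars of 3/4 = 48 thirty-second notes.
Convert each value to thirty-second notes: semiquaver = 2; demisemiquaver = 1; quaver = 4; crotchet = 8; a full eighth-note triplet (3 notes) (three triplet eighths span one quarter) = 8; dotted quaver = 6; dotted crotchet = 12; semiquaver = 2; quaver = 4.
Total: 2 + 1 + 4 + 8 + 8 + 6 + 12 + 2 + 4 = 47.
Remaining: 48 − 47 = 1 thirty-second note, which is a thirty-second note.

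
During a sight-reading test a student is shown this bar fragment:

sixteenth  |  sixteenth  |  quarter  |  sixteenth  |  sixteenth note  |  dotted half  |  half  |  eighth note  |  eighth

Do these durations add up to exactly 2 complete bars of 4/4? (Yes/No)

One bar of 4/4 = 16 sixteenth notes, so 2 bars = 32.
Each duration in sixteenth notes: sixteenth = 1; sixteenth = 1; quarter = 4; sixteenth = 1; sixteenth note = 1; dotted half = 12; half = 8; eighth note = 2; eighth = 2.
Adding: 1 + 1 + 4 + 1 + 1 + 12 + 8 + 2 + 2 = 32.
32 equals 32, so the answer is Yes.

Yes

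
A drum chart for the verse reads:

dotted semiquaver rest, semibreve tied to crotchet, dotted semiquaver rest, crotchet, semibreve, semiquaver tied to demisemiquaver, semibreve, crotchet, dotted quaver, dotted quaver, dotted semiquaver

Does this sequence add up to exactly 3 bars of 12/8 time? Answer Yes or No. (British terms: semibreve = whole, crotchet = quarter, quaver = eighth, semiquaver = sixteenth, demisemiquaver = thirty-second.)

Yes

One bar of 12/8 = 48 thirty-second notes, so 3 bars = 144.
Working in thirty-second notes: dotted semiquaver rest = 3; semibreve tied to crotchet (semibreve + crotchet) = 40; dotted semiquaver rest = 3; crotchet = 8; semibreve = 32; semiquaver tied to demisemiquaver (semiquaver + demisemiquaver) = 3; semibreve = 32; crotchet = 8; dotted quaver = 6; dotted quaver = 6; dotted semiquaver = 3.
Sum: 3 + 40 + 3 + 8 + 32 + 3 + 32 + 8 + 6 + 6 + 3 = 144.
144 equals 144, so the answer is Yes.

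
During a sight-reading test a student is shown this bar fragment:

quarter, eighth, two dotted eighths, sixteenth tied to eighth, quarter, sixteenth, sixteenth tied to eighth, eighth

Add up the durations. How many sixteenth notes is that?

25

In sixteenth notes: quarter = 4; eighth = 2; dotted eighth = 3; dotted eighth = 3; sixteenth tied to eighth (sixteenth + eighth) = 3; quarter = 4; sixteenth = 1; sixteenth tied to eighth (sixteenth + eighth) = 3; eighth = 2.
Sum: 4 + 2 + 3 + 3 + 3 + 4 + 1 + 3 + 2 = 25 sixteenth notes.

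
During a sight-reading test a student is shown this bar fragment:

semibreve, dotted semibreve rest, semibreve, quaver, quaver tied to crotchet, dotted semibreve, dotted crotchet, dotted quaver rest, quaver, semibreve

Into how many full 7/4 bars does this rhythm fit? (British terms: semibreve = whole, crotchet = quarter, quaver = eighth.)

One bar of 7/4 = 28 sixteenth notes.
In sixteenth notes: semibreve = 16; dotted semibreve rest = 24; semibreve = 16; quaver = 2; quaver tied to crotchet (quaver + crotchet) = 6; dotted semibreve = 24; dotted crotchet = 6; dotted quaver rest = 3; quaver = 2; semibreve = 16.
Total: 16 + 24 + 16 + 2 + 6 + 24 + 6 + 3 + 2 + 16 = 115.
115 ÷ 28 = 4 complete bars with 3 left over.

4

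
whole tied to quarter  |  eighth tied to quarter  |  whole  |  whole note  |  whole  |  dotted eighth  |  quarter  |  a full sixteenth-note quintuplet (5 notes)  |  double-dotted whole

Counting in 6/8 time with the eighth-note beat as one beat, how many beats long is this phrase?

One eighth-note beat = 2 sixteenth notes.
Convert each value to sixteenth notes: whole tied to quarter (whole + quarter) = 20; eighth tied to quarter (eighth + quarter) = 6; whole = 16; whole note = 16; whole = 16; dotted eighth = 3; quarter = 4; a full sixteenth-note quintuplet (5 notes) (five quintuplet sixteenths span one quarter) = 4; double-dotted whole = 28.
Adding: 20 + 6 + 16 + 16 + 16 + 3 + 4 + 4 + 28 = 113.
113 ÷ 2 = 56.5 beats.

56.5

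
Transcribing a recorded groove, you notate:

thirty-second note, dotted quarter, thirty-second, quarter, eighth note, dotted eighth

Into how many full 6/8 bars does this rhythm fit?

1

One bar of 6/8 = 24 thirty-second notes.
In thirty-second notes: thirty-second note = 1; dotted quarter = 12; thirty-second = 1; quarter = 8; eighth note = 4; dotted eighth = 6.
Adding: 1 + 12 + 1 + 8 + 4 + 6 = 32.
32 ÷ 24 = 1 complete bar with 8 left over.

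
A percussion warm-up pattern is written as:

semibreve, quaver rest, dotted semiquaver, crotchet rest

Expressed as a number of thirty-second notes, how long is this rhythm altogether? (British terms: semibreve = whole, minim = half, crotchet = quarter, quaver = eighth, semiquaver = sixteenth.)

Convert each value to thirty-second notes: semibreve = 32; quaver rest = 4; dotted semiquaver = 3; crotchet rest = 8.
Total: 32 + 4 + 3 + 8 = 47 thirty-second notes.

47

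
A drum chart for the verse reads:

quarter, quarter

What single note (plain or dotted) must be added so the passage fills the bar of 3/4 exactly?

quarter note

The bar of 3/4 = 3 quarter notes.
Each duration in quarter notes: quarter = 1; quarter = 1.
Adding: 1 + 1 = 2.
Remaining: 3 − 2 = 1 quarter note, which is a quarter note.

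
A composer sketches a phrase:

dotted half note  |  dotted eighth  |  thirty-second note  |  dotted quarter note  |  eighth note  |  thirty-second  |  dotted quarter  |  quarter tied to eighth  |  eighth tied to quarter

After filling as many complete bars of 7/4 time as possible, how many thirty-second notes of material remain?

28

One bar of 7/4 = 56 thirty-second notes.
Convert each value to thirty-second notes: dotted half note = 24; dotted eighth = 6; thirty-second note = 1; dotted quarter note = 12; eighth note = 4; thirty-second = 1; dotted quarter = 12; quarter tied to eighth (quarter + eighth) = 12; eighth tied to quarter (eighth + quarter) = 12.
Adding: 24 + 6 + 1 + 12 + 4 + 1 + 12 + 12 + 12 = 84.
84 ÷ 56 = 1 complete bar with 28 thirty-second notes remaining.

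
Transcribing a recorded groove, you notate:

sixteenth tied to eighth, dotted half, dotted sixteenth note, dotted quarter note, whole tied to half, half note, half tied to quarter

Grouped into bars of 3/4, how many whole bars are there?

5

One bar of 3/4 = 24 thirty-second notes.
Express everything in thirty-second notes: sixteenth tied to eighth (sixteenth + eighth) = 6; dotted half = 24; dotted sixteenth note = 3; dotted quarter note = 12; whole tied to half (whole + half) = 48; half note = 16; half tied to quarter (half + quarter) = 24.
Sum: 6 + 24 + 3 + 12 + 48 + 16 + 24 = 133.
133 ÷ 24 = 5 complete bars with 13 left over.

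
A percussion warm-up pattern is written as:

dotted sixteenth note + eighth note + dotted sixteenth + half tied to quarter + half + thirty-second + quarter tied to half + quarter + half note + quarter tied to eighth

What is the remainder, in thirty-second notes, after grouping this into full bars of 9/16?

One bar of 9/16 = 18 thirty-second notes.
Express everything in thirty-second notes: dotted sixteenth note = 3; eighth note = 4; dotted sixteenth = 3; half tied to quarter (half + quarter) = 24; half = 16; thirty-second = 1; quarter tied to half (quarter + half) = 24; quarter = 8; half note = 16; quarter tied to eighth (quarter + eighth) = 12.
Total: 3 + 4 + 3 + 24 + 16 + 1 + 24 + 8 + 16 + 12 = 111.
111 ÷ 18 = 6 complete bars with 3 thirty-second notes remaining.

3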